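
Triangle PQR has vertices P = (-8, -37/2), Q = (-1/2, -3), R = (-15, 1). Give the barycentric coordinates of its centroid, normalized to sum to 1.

(1/3, 1/3, 1/3)

The centroid is the average of the vertices, so each weight is 1/3.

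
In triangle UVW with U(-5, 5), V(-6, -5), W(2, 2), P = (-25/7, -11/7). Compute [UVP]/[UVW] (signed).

2/7

[UVW] = ½·((-5)·(-5−2) + (-6)·(2−5) + 2·(5−(-5))) = ½·(35 + 18 + 20) = 73/2.
[UVP] = ½·((-5)·(-5−(-11/7)) + (-6)·(-11/7−5) + (-25/7)·(5−(-5))) = ½·(120/7 + 276/7 − 250/7) = 73/7, so the ratio is (73/7)/(73/2) = 2/7.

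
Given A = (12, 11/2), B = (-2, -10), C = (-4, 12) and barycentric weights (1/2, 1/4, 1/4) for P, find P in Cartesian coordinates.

P = (1/2)·A + (1/4)·B + (1/4)·C.
x-coordinate: (1/2)·12 + (1/4)·(-2) + (1/4)·(-4) = 9/2.
y-coordinate: (1/2)·(11/2) + (1/4)·(-10) + (1/4)·12 = 13/4.

(9/2, 13/4)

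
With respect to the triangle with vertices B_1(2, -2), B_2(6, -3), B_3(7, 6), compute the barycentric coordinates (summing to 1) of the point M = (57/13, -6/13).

(6/13, 4/13, 3/13)

Signed area of the reference triangle: [B_1B_2B_3] = ½·(2·(-3−6) + 6·(6−(-2)) + 7·(-2−(-3))) = ½·(-18 + 48 + 7) = 37/2.
[MB_2B_3] = ½·((57/13)·(-3−6) + 6·(6−(-6/13)) + 7·(-6/13−(-3))) = ½·(-513/13 + 504/13 + 231/13) = 111/13, so the B_1-coordinate is (111/13)/(37/2) = 6/13.
[B_1MB_3] = ½·(2·(-6/13−6) + (57/13)·(6−(-2)) + 7·(-2−(-6/13))) = ½·(-168/13 + 456/13 − 140/13) = 74/13, so the B_2-coordinate is 4/13.
[B_1B_2M] = ½·(2·(-3−(-6/13)) + 6·(-6/13−(-2)) + (57/13)·(-2−(-3))) = ½·(-66/13 + 120/13 + 57/13) = 111/26, so the B_3-coordinate is 3/13.
Check: 6/13 + 4/13 + 3/13 = 1.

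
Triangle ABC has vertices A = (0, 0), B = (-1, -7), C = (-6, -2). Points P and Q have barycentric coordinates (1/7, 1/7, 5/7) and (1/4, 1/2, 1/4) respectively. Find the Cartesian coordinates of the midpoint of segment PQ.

Barycentric coordinates of the midpoint are the average: (11/56, 9/28, 27/56).
Converting: (11/56)·A + (9/28)·B + (27/56)·C = (-45/14, -45/14).

(-45/14, -45/14)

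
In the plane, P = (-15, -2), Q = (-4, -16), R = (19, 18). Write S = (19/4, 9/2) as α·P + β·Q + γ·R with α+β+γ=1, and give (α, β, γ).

(1/4, 1/4, 1/2)

Signed area of the reference triangle: [PQR] = ½·((-15)·(-16−18) + (-4)·(18−(-2)) + 19·(-2−(-16))) = ½·(510 − 80 + 266) = 348.
[SQR] = ½·((19/4)·(-16−18) + (-4)·(18−(9/2)) + 19·(9/2−(-16))) = ½·(-323/2 − 54 + 779/2) = 87, so the P-coordinate is 87/348 = 1/4.
[PSR] = ½·((-15)·(9/2−18) + (19/4)·(18−(-2)) + 19·(-2−(9/2))) = ½·(405/2 + 95 − 247/2) = 87, so the Q-coordinate is 1/4.
[PQS] = ½·((-15)·(-16−(9/2)) + (-4)·(9/2−(-2)) + (19/4)·(-2−(-16))) = ½·(615/2 − 26 + 133/2) = 174, so the R-coordinate is 1/2.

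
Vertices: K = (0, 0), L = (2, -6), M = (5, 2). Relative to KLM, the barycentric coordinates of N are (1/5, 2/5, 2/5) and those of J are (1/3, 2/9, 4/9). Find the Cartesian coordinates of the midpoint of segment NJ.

(41/15, -46/45)

Barycentric coordinates of the midpoint are the average: (4/15, 14/45, 19/45).
Converting: (4/15)·K + (14/45)·L + (19/45)·M = (41/15, -46/45).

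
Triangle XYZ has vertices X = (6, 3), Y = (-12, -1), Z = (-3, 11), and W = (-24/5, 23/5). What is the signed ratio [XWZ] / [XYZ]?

[XYZ] = ½·(6·(-1−11) + (-12)·(11−3) + (-3)·(3−(-1))) = ½·(-72 − 96 − 12) = -90.
[XWZ] = ½·(6·(23/5−11) + (-24/5)·(11−3) + (-3)·(3−(23/5))) = ½·(-192/5 − 192/5 + 24/5) = -36, so the ratio is (-36)/(-90) = 2/5.

2/5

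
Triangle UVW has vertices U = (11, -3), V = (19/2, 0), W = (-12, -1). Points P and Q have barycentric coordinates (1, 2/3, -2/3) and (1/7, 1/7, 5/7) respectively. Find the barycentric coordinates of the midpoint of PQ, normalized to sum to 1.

Since both coordinate triples sum to 1, the midpoint's barycentrics are the componentwise average.
(1+1/7)/2 = 4/7; similarly 17/42 and 1/42.

(4/7, 17/42, 1/42)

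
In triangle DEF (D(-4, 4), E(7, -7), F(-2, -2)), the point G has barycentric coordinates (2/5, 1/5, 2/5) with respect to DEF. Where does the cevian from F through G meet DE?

(-1/3, 1/3)

Line FG meets DE where the F-coordinate vanishes; zeroing G's F-weight and renormalizing leaves D, E-weights 2/5 : 1/5 → (2/3, 1/3).
So H = (2/3)·D + (1/3)·E = (-1/3, 1/3).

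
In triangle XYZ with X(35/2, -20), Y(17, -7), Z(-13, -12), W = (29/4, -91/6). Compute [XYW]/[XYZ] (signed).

[XYZ] = ½·((35/2)·(-7−(-12)) + 17·(-12−(-20)) + (-13)·(-20−(-7))) = ½·(175/2 + 136 + 169) = 785/4.
[XYW] = ½·((35/2)·(-7−(-91/6)) + 17·(-91/6−(-20)) + (29/4)·(-20−(-7))) = ½·(1715/12 + 493/6 − 377/4) = 785/12, so the ratio is (785/12)/(785/4) = 1/3.

1/3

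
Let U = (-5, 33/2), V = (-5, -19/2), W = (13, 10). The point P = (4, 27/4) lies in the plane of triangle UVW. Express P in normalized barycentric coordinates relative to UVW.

Signed area of the reference triangle: [UVW] = ½·((-5)·(-19/2−10) + (-5)·(10−(33/2)) + 13·(33/2−(-19/2))) = ½·(195/2 + 65/2 + 338) = 234.
[PVW] = ½·(4·(-19/2−10) + (-5)·(10−(27/4)) + 13·(27/4−(-19/2))) = ½·(-78 − 65/4 + 845/4) = 117/2, so the U-coordinate is (117/2)/234 = 1/4.
[UPW] = ½·((-5)·(27/4−10) + 4·(10−(33/2)) + 13·(33/2−(27/4))) = ½·(65/4 − 26 + 507/4) = 117/2, so the V-coordinate is 1/4.
[UVP] = ½·((-5)·(-19/2−(27/4)) + (-5)·(27/4−(33/2)) + 4·(33/2−(-19/2))) = ½·(325/4 + 195/4 + 104) = 117, so the W-coordinate is 1/2.
Check: 1/4 + 1/4 + 1/2 = 1.

(1/4, 1/4, 1/2)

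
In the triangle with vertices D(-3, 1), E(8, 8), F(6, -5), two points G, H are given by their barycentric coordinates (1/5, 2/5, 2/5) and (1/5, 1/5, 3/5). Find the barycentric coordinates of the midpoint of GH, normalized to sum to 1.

Since both coordinate triples sum to 1, the midpoint's barycentrics are the componentwise average.
(1/5+1/5)/2 = 1/5; similarly 3/10 and 1/2.

(1/5, 3/10, 1/2)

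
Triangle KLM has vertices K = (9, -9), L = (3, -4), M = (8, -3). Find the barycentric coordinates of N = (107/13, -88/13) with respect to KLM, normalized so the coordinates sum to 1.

(8/13, 1/13, 4/13)

Signed area of the reference triangle: [KLM] = ½·(9·(-4−(-3)) + 3·(-3−(-9)) + 8·(-9−(-4))) = ½·(-9 + 18 − 40) = -31/2.
[NLM] = ½·((107/13)·(-4−(-3)) + 3·(-3−(-88/13)) + 8·(-88/13−(-4))) = ½·(-107/13 + 147/13 − 288/13) = -124/13, so the K-coordinate is (-124/13)/(-31/2) = 8/13.
[KNM] = ½·(9·(-88/13−(-3)) + (107/13)·(-3−(-9)) + 8·(-9−(-88/13))) = ½·(-441/13 + 642/13 − 232/13) = -31/26, so the L-coordinate is 1/13.
[KLN] = ½·(9·(-4−(-88/13)) + 3·(-88/13−(-9)) + (107/13)·(-9−(-4))) = ½·(324/13 + 87/13 − 535/13) = -62/13, so the M-coordinate is 4/13.
Check: 8/13 + 1/13 + 4/13 = 1.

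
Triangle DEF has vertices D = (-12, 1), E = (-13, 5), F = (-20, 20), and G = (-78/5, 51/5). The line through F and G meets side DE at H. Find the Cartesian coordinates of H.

(-38/3, 11/3)

Barycentric coordinates of G with respect to DEF: (1/5, 2/5, 2/5).
On side DE the F-coordinate is zero; dropping G's F-weight 2/5 and renormalizing the remaining 1/5 : 2/5 gives weights 1/3, 2/3 on D, E.
H = (1/3)·(-12, 1) + (2/3)·(-13, 5) = (-38/3, 11/3).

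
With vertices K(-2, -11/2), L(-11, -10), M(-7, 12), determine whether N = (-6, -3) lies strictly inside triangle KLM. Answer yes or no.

Barycentric coordinates of N: (41/90, 23/72, 9/40).
The three coordinates are positive, positive, positive; a point is interior exactly when all three are positive.

yes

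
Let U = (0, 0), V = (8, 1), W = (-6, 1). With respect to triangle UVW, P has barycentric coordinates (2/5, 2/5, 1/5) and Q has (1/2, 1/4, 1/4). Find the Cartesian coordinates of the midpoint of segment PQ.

(5/4, 11/20)

Barycentric coordinates of the midpoint are the average: (9/20, 13/40, 9/40).
Converting: (9/20)·U + (13/40)·V + (9/40)·W = (5/4, 11/20).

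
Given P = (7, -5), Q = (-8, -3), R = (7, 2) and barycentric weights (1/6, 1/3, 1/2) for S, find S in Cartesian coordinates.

S = (1/6)·P + (1/3)·Q + (1/2)·R.
x-coordinate: (1/6)·7 + (1/3)·(-8) + (1/2)·7 = 2.
y-coordinate: (1/6)·(-5) + (1/3)·(-3) + (1/2)·2 = -5/6.

(2, -5/6)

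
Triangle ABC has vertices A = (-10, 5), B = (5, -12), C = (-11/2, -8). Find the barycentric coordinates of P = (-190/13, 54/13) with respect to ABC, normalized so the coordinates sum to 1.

Signed area of the reference triangle: [ABC] = ½·((-10)·(-12−(-8)) + 5·(-8−5) + (-11/2)·(5−(-12))) = ½·(40 − 65 − 187/2) = -237/4.
[PBC] = ½·((-190/13)·(-12−(-8)) + 5·(-8−(54/13)) + (-11/2)·(54/13−(-12))) = ½·(760/13 − 790/13 − 1155/13) = -1185/26, so the A-coordinate is (-1185/26)/(-237/4) = 10/13.
[APC] = ½·((-10)·(54/13−(-8)) + (-190/13)·(-8−5) + (-11/2)·(5−(54/13))) = ½·(-1580/13 + 190 − 121/26) = 1659/52, so the B-coordinate is -7/13.
[ABP] = ½·((-10)·(-12−(54/13)) + 5·(54/13−5) + (-190/13)·(5−(-12))) = ½·(2100/13 − 55/13 − 3230/13) = -1185/26, so the C-coordinate is 10/13.

(10/13, -7/13, 10/13)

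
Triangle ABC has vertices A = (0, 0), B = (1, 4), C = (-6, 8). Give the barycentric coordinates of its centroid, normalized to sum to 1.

The centroid is the average of the vertices, so each weight is 1/3.

(1/3, 1/3, 1/3)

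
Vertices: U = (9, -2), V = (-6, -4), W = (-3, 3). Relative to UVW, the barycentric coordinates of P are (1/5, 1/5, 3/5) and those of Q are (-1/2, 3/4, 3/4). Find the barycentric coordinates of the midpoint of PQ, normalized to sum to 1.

Since both coordinate triples sum to 1, the midpoint's barycentrics are the componentwise average.
(1/5+-1/2)/2 = -3/20; similarly 19/40 and 27/40.

(-3/20, 19/40, 27/40)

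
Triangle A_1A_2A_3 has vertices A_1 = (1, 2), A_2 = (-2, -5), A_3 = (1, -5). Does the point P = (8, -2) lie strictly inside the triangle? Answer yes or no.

no

Barycentric coordinates of P: (3/7, -7/3, 61/21).
The three coordinates are positive, negative, positive; a point is interior exactly when all three are positive.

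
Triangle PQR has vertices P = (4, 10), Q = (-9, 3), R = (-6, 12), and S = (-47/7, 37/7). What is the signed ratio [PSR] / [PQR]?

5/7

[PQR] = ½·(4·(3−12) + (-9)·(12−10) + (-6)·(10−3)) = ½·(-36 − 18 − 42) = -48.
[PSR] = ½·(4·(37/7−12) + (-47/7)·(12−10) + (-6)·(10−(37/7))) = ½·(-188/7 − 94/7 − 198/7) = -240/7, so the ratio is (-240/7)/(-48) = 5/7.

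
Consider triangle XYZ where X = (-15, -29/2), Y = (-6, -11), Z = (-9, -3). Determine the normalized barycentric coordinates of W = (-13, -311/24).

(3/4, 1/6, 1/12)

Signed area of the reference triangle: [XYZ] = ½·((-15)·(-11−(-3)) + (-6)·(-3−(-29/2)) + (-9)·(-29/2−(-11))) = ½·(120 − 69 + 63/2) = 165/4.
[WYZ] = ½·((-13)·(-11−(-3)) + (-6)·(-3−(-311/24)) + (-9)·(-311/24−(-11))) = ½·(104 − 239/4 + 141/8) = 495/16, so the X-coordinate is (495/16)/(165/4) = 3/4.
[XWZ] = ½·((-15)·(-311/24−(-3)) + (-13)·(-3−(-29/2)) + (-9)·(-29/2−(-311/24))) = ½·(1195/8 − 299/2 + 111/8) = 55/8, so the Y-coordinate is 1/6.
[XYW] = ½·((-15)·(-11−(-311/24)) + (-6)·(-311/24−(-29/2)) + (-13)·(-29/2−(-11))) = ½·(-235/8 − 37/4 + 91/2) = 55/16, so the Z-coordinate is 1/12.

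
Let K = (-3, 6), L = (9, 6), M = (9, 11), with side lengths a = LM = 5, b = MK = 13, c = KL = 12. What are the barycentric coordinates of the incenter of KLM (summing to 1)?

The incenter has barycentric coordinates proportional to the opposite side lengths: (5 : 13 : 12).
Normalizing by 5+13+12 = 30 gives (1/6, 13/30, 2/5).

(1/6, 13/30, 2/5)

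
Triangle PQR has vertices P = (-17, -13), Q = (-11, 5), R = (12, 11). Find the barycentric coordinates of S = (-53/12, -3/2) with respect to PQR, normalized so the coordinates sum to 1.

Signed area of the reference triangle: [PQR] = ½·((-17)·(5−11) + (-11)·(11−(-13)) + 12·(-13−5)) = ½·(102 − 264 − 216) = -189.
[SQR] = ½·((-53/12)·(5−11) + (-11)·(11−(-3/2)) + 12·(-3/2−5)) = ½·(53/2 − 275/2 − 78) = -189/2, so the P-coordinate is (-189/2)/(-189) = 1/2.
[PSR] = ½·((-17)·(-3/2−11) + (-53/12)·(11−(-13)) + 12·(-13−(-3/2))) = ½·(425/2 − 106 − 138) = -63/4, so the Q-coordinate is 1/12.
[PQS] = ½·((-17)·(5−(-3/2)) + (-11)·(-3/2−(-13)) + (-53/12)·(-13−5)) = ½·(-221/2 − 253/2 + 159/2) = -315/4, so the R-coordinate is 5/12.

(1/2, 1/12, 5/12)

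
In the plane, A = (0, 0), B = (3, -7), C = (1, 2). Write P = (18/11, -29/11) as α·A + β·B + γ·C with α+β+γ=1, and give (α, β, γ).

Signed area of the reference triangle: [ABC] = ½·(0·(-7−2) + 3·(2−0) + 1·(0−(-7))) = ½·(0 + 6 + 7) = 13/2.
[PBC] = ½·((18/11)·(-7−2) + 3·(2−(-29/11)) + 1·(-29/11−(-7))) = ½·(-162/11 + 153/11 + 48/11) = 39/22, so the A-coordinate is (39/22)/(13/2) = 3/11.
[APC] = ½·(0·(-29/11−2) + (18/11)·(2−0) + 1·(0−(-29/11))) = ½·(0 + 36/11 + 29/11) = 65/22, so the B-coordinate is 5/11.
[ABP] = ½·(0·(-7−(-29/11)) + 3·(-29/11−0) + (18/11)·(0−(-7))) = ½·(0 − 87/11 + 126/11) = 39/22, so the C-coordinate is 3/11.
Check: 3/11 + 5/11 + 3/11 = 1.

(3/11, 5/11, 3/11)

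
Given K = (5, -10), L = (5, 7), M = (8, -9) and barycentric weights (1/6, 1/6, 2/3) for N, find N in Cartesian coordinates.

N = (1/6)·K + (1/6)·L + (2/3)·M.
x-coordinate: (1/6)·5 + (1/6)·5 + (2/3)·8 = 7.
y-coordinate: (1/6)·(-10) + (1/6)·7 + (2/3)·(-9) = -13/2.

(7, -13/2)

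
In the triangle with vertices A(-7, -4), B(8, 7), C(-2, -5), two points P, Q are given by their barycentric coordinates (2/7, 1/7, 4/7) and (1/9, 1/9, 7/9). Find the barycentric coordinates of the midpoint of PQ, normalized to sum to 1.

Since both coordinate triples sum to 1, the midpoint's barycentrics are the componentwise average.
(2/7+1/9)/2 = 25/126; similarly 8/63 and 85/126.

(25/126, 8/63, 85/126)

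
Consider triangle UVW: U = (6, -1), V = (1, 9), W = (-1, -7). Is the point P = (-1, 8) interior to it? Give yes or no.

no

Barycentric coordinates of P: (-3/10, 21/20, 1/4).
The three coordinates are negative, positive, positive; a point is interior exactly when all three are positive.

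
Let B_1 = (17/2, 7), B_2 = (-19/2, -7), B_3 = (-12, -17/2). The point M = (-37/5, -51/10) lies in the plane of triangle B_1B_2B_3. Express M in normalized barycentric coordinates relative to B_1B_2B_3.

Signed area of the reference triangle: [B_1B_2B_3] = ½·((17/2)·(-7−(-17/2)) + (-19/2)·(-17/2−7) + (-12)·(7−(-7))) = ½·(51/4 + 589/4 − 168) = -4.
[MB_2B_3] = ½·((-37/5)·(-7−(-17/2)) + (-19/2)·(-17/2−(-51/10)) + (-12)·(-51/10−(-7))) = ½·(-111/10 + 323/10 − 114/5) = -4/5, so the B_1-coordinate is (-4/5)/(-4) = 1/5.
[B_1MB_3] = ½·((17/2)·(-51/10−(-17/2)) + (-37/5)·(-17/2−7) + (-12)·(7−(-51/10))) = ½·(289/10 + 1147/10 − 726/5) = -4/5, so the B_2-coordinate is 1/5.
[B_1B_2M] = ½·((17/2)·(-7−(-51/10)) + (-19/2)·(-51/10−7) + (-37/5)·(7−(-7))) = ½·(-323/20 + 2299/20 − 518/5) = -12/5, so the B_3-coordinate is 3/5.
Check: 1/5 + 1/5 + 3/5 = 1.

(1/5, 1/5, 3/5)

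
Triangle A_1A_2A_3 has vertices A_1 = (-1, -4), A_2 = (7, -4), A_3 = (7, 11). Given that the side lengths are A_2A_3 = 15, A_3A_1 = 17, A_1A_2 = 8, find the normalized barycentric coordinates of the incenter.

(3/8, 17/40, 1/5)

The incenter has barycentric coordinates proportional to the opposite side lengths: (15 : 17 : 8).
Normalizing by 15+17+8 = 40 gives (3/8, 17/40, 1/5).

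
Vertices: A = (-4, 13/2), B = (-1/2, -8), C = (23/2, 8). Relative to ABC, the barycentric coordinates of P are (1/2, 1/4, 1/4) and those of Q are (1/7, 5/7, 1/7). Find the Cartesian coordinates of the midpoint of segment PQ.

Barycentric coordinates of the midpoint are the average: (9/28, 27/56, 11/56).
Converting: (9/28)·A + (27/56)·B + (11/56)·C = (41/56, -11/56).

(41/56, -11/56)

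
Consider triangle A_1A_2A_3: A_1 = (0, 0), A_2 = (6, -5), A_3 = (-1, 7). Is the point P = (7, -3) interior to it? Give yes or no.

no

Barycentric coordinates of P: (-26/37, 46/37, 17/37).
The three coordinates are negative, positive, positive; a point is interior exactly when all three are positive.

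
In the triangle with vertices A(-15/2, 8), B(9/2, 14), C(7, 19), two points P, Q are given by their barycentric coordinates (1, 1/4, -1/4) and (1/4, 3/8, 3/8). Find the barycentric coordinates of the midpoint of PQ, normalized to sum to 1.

Since both coordinate triples sum to 1, the midpoint's barycentrics are the componentwise average.
(1+1/4)/2 = 5/8; similarly 5/16 and 1/16.

(5/8, 5/16, 1/16)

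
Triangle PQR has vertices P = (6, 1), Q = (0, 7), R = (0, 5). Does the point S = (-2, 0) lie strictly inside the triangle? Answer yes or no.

Barycentric coordinates of S: (-1/3, -19/6, 9/2).
The three coordinates are negative, negative, positive; a point is interior exactly when all three are positive.

no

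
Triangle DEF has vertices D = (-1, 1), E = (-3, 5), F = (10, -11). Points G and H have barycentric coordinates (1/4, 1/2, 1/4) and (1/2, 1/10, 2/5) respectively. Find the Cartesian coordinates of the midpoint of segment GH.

Barycentric coordinates of the midpoint are the average: (3/8, 3/10, 13/40).
Converting: (3/8)·D + (3/10)·E + (13/40)·F = (79/40, -17/10).

(79/40, -17/10)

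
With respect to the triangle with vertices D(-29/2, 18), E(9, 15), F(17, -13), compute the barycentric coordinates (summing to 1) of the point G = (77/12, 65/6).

(1/6, 2/3, 1/6)

Signed area of the reference triangle: [DEF] = ½·((-29/2)·(15−(-13)) + 9·(-13−18) + 17·(18−15)) = ½·(-406 − 279 + 51) = -317.
[GEF] = ½·((77/12)·(15−(-13)) + 9·(-13−(65/6)) + 17·(65/6−15)) = ½·(539/3 − 429/2 − 425/6) = -317/6, so the D-coordinate is (-317/6)/(-317) = 1/6.
[DGF] = ½·((-29/2)·(65/6−(-13)) + (77/12)·(-13−18) + 17·(18−(65/6))) = ½·(-4147/12 − 2387/12 + 731/6) = -634/3, so the E-coordinate is 2/3.
[DEG] = ½·((-29/2)·(15−(65/6)) + 9·(65/6−18) + (77/12)·(18−15)) = ½·(-725/12 − 129/2 + 77/4) = -317/6, so the F-coordinate is 1/6.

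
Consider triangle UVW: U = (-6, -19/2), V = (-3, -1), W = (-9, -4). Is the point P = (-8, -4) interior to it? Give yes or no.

Barycentric coordinates of P: (1/14, 11/84, 67/84).
The three coordinates are positive, positive, positive; a point is interior exactly when all three are positive.

yes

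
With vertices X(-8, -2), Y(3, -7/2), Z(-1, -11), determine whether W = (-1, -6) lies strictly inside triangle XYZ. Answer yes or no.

Barycentric coordinates of W: (40/177, 70/177, 67/177).
The three coordinates are positive, positive, positive; a point is interior exactly when all three are positive.

yes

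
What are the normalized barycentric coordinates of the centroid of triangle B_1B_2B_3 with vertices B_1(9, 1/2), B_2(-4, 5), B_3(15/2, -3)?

(1/3, 1/3, 1/3)

The centroid is the average of the vertices, so each weight is 1/3.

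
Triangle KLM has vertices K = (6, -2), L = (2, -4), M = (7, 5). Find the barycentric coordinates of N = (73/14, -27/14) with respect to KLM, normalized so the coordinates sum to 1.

(5/7, 3/14, 1/14)

Signed area of the reference triangle: [KLM] = ½·(6·(-4−5) + 2·(5−(-2)) + 7·(-2−(-4))) = ½·(-54 + 14 + 14) = -13.
[NLM] = ½·((73/14)·(-4−5) + 2·(5−(-27/14)) + 7·(-27/14−(-4))) = ½·(-657/14 + 97/7 + 29/2) = -65/7, so the K-coordinate is (-65/7)/(-13) = 5/7.
[KNM] = ½·(6·(-27/14−5) + (73/14)·(5−(-2)) + 7·(-2−(-27/14))) = ½·(-291/7 + 73/2 − 1/2) = -39/14, so the L-coordinate is 3/14.
[KLN] = ½·(6·(-4−(-27/14)) + 2·(-27/14−(-2)) + (73/14)·(-2−(-4))) = ½·(-87/7 + 1/7 + 73/7) = -13/14, so the M-coordinate is 1/14.
Check: 5/7 + 3/14 + 1/14 = 1.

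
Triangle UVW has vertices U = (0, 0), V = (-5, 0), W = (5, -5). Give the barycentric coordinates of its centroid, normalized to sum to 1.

(1/3, 1/3, 1/3)

The centroid is the average of the vertices, so each weight is 1/3.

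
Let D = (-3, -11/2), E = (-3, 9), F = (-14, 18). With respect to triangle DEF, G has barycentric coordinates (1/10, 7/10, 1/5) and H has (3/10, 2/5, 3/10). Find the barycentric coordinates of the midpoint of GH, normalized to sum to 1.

(1/5, 11/20, 1/4)

Since both coordinate triples sum to 1, the midpoint's barycentrics are the componentwise average.
(1/10+3/10)/2 = 1/5; similarly 11/20 and 1/4.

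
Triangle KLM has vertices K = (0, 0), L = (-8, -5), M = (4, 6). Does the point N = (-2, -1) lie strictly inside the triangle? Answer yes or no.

Barycentric coordinates of N: (9/14, 2/7, 1/14).
The three coordinates are positive, positive, positive; a point is interior exactly when all three are positive.

yes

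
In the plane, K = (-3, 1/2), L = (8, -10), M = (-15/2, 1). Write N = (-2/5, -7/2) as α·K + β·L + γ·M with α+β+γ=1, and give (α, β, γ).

Signed area of the reference triangle: [KLM] = ½·((-3)·(-10−1) + 8·(1−(1/2)) + (-15/2)·(1/2−(-10))) = ½·(33 + 4 − 315/4) = -167/8.
[NLM] = ½·((-2/5)·(-10−1) + 8·(1−(-7/2)) + (-15/2)·(-7/2−(-10))) = ½·(22/5 + 36 − 195/4) = -167/40, so the K-coordinate is (-167/40)/(-167/8) = 1/5.
[KNM] = ½·((-3)·(-7/2−1) + (-2/5)·(1−(1/2)) + (-15/2)·(1/2−(-7/2))) = ½·(27/2 − 1/5 − 30) = -167/20, so the L-coordinate is 2/5.
[KLN] = ½·((-3)·(-10−(-7/2)) + 8·(-7/2−(1/2)) + (-2/5)·(1/2−(-10))) = ½·(39/2 − 32 − 21/5) = -167/20, so the M-coordinate is 2/5.

(1/5, 2/5, 2/5)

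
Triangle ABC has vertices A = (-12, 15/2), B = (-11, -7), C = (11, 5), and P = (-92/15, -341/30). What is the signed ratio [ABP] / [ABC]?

1/5

[ABC] = ½·((-12)·(-7−5) + (-11)·(5−(15/2)) + 11·(15/2−(-7))) = ½·(144 + 55/2 + 319/2) = 331/2.
[ABP] = ½·((-12)·(-7−(-341/30)) + (-11)·(-341/30−(15/2)) + (-92/15)·(15/2−(-7))) = ½·(-262/5 + 3113/15 − 1334/15) = 331/10, so the ratio is (331/10)/(331/2) = 1/5.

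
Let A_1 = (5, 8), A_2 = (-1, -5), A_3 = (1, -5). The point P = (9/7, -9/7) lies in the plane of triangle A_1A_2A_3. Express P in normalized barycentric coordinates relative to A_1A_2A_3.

(2/7, 3/7, 2/7)

Signed area of the reference triangle: [A_1A_2A_3] = ½·(5·(-5−(-5)) + (-1)·(-5−8) + 1·(8−(-5))) = ½·(0 + 13 + 13) = 13.
[PA_2A_3] = ½·((9/7)·(-5−(-5)) + (-1)·(-5−(-9/7)) + 1·(-9/7−(-5))) = ½·(0 + 26/7 + 26/7) = 26/7, so the A_1-coordinate is (26/7)/13 = 2/7.
[A_1PA_3] = ½·(5·(-9/7−(-5)) + (9/7)·(-5−8) + 1·(8−(-9/7))) = ½·(130/7 − 117/7 + 65/7) = 39/7, so the A_2-coordinate is 3/7.
[A_1A_2P] = ½·(5·(-5−(-9/7)) + (-1)·(-9/7−8) + (9/7)·(8−(-5))) = ½·(-130/7 + 65/7 + 117/7) = 26/7, so the A_3-coordinate is 2/7.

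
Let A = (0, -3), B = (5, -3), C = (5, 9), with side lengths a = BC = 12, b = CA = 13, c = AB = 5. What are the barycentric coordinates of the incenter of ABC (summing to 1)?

(2/5, 13/30, 1/6)

The incenter has barycentric coordinates proportional to the opposite side lengths: (12 : 13 : 5).
Normalizing by 12+13+5 = 30 gives (2/5, 13/30, 1/6).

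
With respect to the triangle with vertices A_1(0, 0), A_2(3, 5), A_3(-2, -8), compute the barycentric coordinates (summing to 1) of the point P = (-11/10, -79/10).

Signed area of the reference triangle: [A_1A_2A_3] = ½·(0·(5−(-8)) + 3·(-8−0) + (-2)·(0−5)) = ½·(0 − 24 + 10) = -7.
[PA_2A_3] = ½·((-11/10)·(5−(-8)) + 3·(-8−(-79/10)) + (-2)·(-79/10−5)) = ½·(-143/10 − 3/10 + 129/5) = 28/5, so the A_1-coordinate is (28/5)/(-7) = -4/5.
[A_1PA_3] = ½·(0·(-79/10−(-8)) + (-11/10)·(-8−0) + (-2)·(0−(-79/10))) = ½·(0 + 44/5 − 79/5) = -7/2, so the A_2-coordinate is 1/2.
[A_1A_2P] = ½·(0·(5−(-79/10)) + 3·(-79/10−0) + (-11/10)·(0−5)) = ½·(0 − 237/10 + 11/2) = -91/10, so the A_3-coordinate is 13/10.
Check: -4/5 + 1/2 + 13/10 = 1.

(-4/5, 1/2, 13/10)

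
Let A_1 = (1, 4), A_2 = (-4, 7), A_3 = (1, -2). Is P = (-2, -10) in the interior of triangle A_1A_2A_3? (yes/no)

no

Barycentric coordinates of P: (-67/30, 3/5, 79/30).
The three coordinates are negative, positive, positive; a point is interior exactly when all three are positive.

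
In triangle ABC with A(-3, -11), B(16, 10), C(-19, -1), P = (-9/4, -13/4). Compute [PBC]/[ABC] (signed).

1/2

[ABC] = ½·((-3)·(10−(-1)) + 16·(-1−(-11)) + (-19)·(-11−10)) = ½·(-33 + 160 + 399) = 263.
[PBC] = ½·((-9/4)·(10−(-1)) + 16·(-1−(-13/4)) + (-19)·(-13/4−10)) = ½·(-99/4 + 36 + 1007/4) = 263/2, so the ratio is (263/2)/263 = 1/2.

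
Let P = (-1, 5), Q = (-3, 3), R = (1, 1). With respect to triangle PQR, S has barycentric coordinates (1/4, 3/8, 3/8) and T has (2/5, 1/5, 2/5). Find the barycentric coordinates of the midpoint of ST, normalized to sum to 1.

Since both coordinate triples sum to 1, the midpoint's barycentrics are the componentwise average.
(1/4+2/5)/2 = 13/40; similarly 23/80 and 31/80.

(13/40, 23/80, 31/80)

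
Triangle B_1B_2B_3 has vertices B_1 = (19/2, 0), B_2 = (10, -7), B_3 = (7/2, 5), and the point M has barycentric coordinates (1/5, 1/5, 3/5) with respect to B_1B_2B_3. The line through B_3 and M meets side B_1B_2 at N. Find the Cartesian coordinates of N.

Line B_3M meets B_1B_2 where the B_3-coordinate vanishes; zeroing M's B_3-weight and renormalizing leaves B_1, B_2-weights 1/5 : 1/5 → (1/2, 1/2).
So N = (1/2)·B_1 + (1/2)·B_2 = (39/4, -7/2).

(39/4, -7/2)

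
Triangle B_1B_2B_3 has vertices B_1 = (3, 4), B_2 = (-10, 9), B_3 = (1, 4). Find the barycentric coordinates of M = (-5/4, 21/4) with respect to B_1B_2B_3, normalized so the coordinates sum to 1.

Signed area of the reference triangle: [B_1B_2B_3] = ½·(3·(9−4) + (-10)·(4−4) + 1·(4−9)) = ½·(15 + 0 − 5) = 5.
[MB_2B_3] = ½·((-5/4)·(9−4) + (-10)·(4−(21/4)) + 1·(21/4−9)) = ½·(-25/4 + 25/2 − 15/4) = 5/4, so the B_1-coordinate is (5/4)/5 = 1/4.
[B_1MB_3] = ½·(3·(21/4−4) + (-5/4)·(4−4) + 1·(4−(21/4))) = ½·(15/4 + 0 − 5/4) = 5/4, so the B_2-coordinate is 1/4.
[B_1B_2M] = ½·(3·(9−(21/4)) + (-10)·(21/4−4) + (-5/4)·(4−9)) = ½·(45/4 − 25/2 + 25/4) = 5/2, so the B_3-coordinate is 1/2.

(1/4, 1/4, 1/2)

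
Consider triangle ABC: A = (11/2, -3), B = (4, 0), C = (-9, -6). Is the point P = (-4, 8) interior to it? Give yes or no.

Barycentric coordinates of P: (-19/6, 47/12, 1/4).
The three coordinates are negative, positive, positive; a point is interior exactly when all three are positive.

no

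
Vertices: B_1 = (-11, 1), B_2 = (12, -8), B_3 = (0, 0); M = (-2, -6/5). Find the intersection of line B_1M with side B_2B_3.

Barycentric coordinates of M with respect to B_1B_2B_3: (2/5, 1/5, 2/5).
On side B_2B_3 the B_1-coordinate is zero; dropping M's B_1-weight 2/5 and renormalizing the remaining 1/5 : 2/5 gives weights 1/3, 2/3 on B_2, B_3.
N = (1/3)·(12, -8) + (2/3)·(0, 0) = (4, -8/3).

(4, -8/3)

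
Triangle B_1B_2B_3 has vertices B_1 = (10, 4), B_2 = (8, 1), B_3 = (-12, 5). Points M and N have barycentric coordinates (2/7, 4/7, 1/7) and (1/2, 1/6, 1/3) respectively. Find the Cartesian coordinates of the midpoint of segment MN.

(169/42, 263/84)

Barycentric coordinates of the midpoint are the average: (11/28, 31/84, 5/21).
Converting: (11/28)·B_1 + (31/84)·B_2 + (5/21)·B_3 = (169/42, 263/84).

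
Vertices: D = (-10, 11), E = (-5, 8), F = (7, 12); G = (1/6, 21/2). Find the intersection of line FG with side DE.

(-20/3, 9)

Barycentric coordinates of G with respect to DEF: (1/6, 1/3, 1/2).
On side DE the F-coordinate is zero; dropping G's F-weight 1/2 and renormalizing the remaining 1/6 : 1/3 gives weights 1/3, 2/3 on D, E.
H = (1/3)·(-10, 11) + (2/3)·(-5, 8) = (-20/3, 9).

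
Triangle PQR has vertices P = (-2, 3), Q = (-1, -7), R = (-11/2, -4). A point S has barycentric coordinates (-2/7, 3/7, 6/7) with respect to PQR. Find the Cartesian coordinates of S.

S = (-2/7)·P + (3/7)·Q + (6/7)·R.
x-coordinate: (-2/7)·(-2) + (3/7)·(-1) + (6/7)·(-11/2) = -32/7.
y-coordinate: (-2/7)·3 + (3/7)·(-7) + (6/7)·(-4) = -51/7.

(-32/7, -51/7)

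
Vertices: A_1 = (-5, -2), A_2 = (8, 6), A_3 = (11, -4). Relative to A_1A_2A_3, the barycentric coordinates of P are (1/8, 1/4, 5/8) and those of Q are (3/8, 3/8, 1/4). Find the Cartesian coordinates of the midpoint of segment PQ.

(97/16, -3/8)

Barycentric coordinates of the midpoint are the average: (1/4, 5/16, 7/16).
Converting: (1/4)·A_1 + (5/16)·A_2 + (7/16)·A_3 = (97/16, -3/8).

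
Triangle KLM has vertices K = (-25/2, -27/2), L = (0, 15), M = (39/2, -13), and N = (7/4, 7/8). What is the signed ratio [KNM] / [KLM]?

[KLM] = ½·((-25/2)·(15−(-13)) + 0·(-13−(-27/2)) + (39/2)·(-27/2−15)) = ½·(-350 + 0 − 2223/4) = -3623/8.
[KNM] = ½·((-25/2)·(7/8−(-13)) + (7/4)·(-13−(-27/2)) + (39/2)·(-27/2−(7/8))) = ½·(-2775/16 + 7/8 − 4485/16) = -3623/16, so the ratio is (-3623/16)/(-3623/8) = 1/2.

1/2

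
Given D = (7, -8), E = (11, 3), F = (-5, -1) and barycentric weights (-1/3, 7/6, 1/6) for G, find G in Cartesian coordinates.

(29/3, 6)

G = (-1/3)·D + (7/6)·E + (1/6)·F.
x-coordinate: (-1/3)·7 + (7/6)·11 + (1/6)·(-5) = 29/3.
y-coordinate: (-1/3)·(-8) + (7/6)·3 + (1/6)·(-1) = 6.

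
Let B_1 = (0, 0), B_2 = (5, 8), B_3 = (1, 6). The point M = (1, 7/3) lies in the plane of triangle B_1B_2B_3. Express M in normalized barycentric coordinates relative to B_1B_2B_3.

(2/3, 1/6, 1/6)

Signed area of the reference triangle: [B_1B_2B_3] = ½·(0·(8−6) + 5·(6−0) + 1·(0−8)) = ½·(0 + 30 − 8) = 11.
[MB_2B_3] = ½·(1·(8−6) + 5·(6−(7/3)) + 1·(7/3−8)) = ½·(2 + 55/3 − 17/3) = 22/3, so the B_1-coordinate is (22/3)/11 = 2/3.
[B_1MB_3] = ½·(0·(7/3−6) + 1·(6−0) + 1·(0−(7/3))) = ½·(0 + 6 − 7/3) = 11/6, so the B_2-coordinate is 1/6.
[B_1B_2M] = ½·(0·(8−(7/3)) + 5·(7/3−0) + 1·(0−8)) = ½·(0 + 35/3 − 8) = 11/6, so the B_3-coordinate is 1/6.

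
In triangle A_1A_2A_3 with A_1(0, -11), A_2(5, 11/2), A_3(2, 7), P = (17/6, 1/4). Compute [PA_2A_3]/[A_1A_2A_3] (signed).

[A_1A_2A_3] = ½·(0·(11/2−7) + 5·(7−(-11)) + 2·(-11−(11/2))) = ½·(0 + 90 − 33) = 57/2.
[PA_2A_3] = ½·((17/6)·(11/2−7) + 5·(7−(1/4)) + 2·(1/4−(11/2))) = ½·(-17/4 + 135/4 − 21/2) = 19/2, so the ratio is (19/2)/(57/2) = 1/3.

1/3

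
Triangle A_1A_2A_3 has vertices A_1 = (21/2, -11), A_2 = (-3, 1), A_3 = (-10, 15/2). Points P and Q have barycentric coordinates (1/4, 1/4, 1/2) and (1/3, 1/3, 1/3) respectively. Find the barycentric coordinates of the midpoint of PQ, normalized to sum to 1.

(7/24, 7/24, 5/12)

Since both coordinate triples sum to 1, the midpoint's barycentrics are the componentwise average.
(1/4+1/3)/2 = 7/24; similarly 7/24 and 5/12.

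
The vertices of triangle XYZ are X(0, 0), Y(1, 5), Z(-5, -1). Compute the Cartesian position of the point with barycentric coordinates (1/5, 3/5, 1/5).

W = (1/5)·X + (3/5)·Y + (1/5)·Z.
x-coordinate: (1/5)·0 + (3/5)·1 + (1/5)·(-5) = -2/5.
y-coordinate: (1/5)·0 + (3/5)·5 + (1/5)·(-1) = 14/5.

(-2/5, 14/5)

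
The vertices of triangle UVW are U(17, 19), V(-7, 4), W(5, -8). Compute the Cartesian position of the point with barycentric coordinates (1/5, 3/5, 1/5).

(1/5, 23/5)

P = (1/5)·U + (3/5)·V + (1/5)·W.
x-coordinate: (1/5)·17 + (3/5)·(-7) + (1/5)·5 = 1/5.
y-coordinate: (1/5)·19 + (3/5)·4 + (1/5)·(-8) = 23/5.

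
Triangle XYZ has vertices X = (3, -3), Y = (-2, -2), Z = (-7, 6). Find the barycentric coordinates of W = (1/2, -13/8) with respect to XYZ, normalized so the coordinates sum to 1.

Signed area of the reference triangle: [XYZ] = ½·(3·(-2−6) + (-2)·(6−(-3)) + (-7)·(-3−(-2))) = ½·(-24 − 18 + 7) = -35/2.
[WYZ] = ½·((1/2)·(-2−6) + (-2)·(6−(-13/8)) + (-7)·(-13/8−(-2))) = ½·(-4 − 61/4 − 21/8) = -175/16, so the X-coordinate is (-175/16)/(-35/2) = 5/8.
[XWZ] = ½·(3·(-13/8−6) + (1/2)·(6−(-3)) + (-7)·(-3−(-13/8))) = ½·(-183/8 + 9/2 + 77/8) = -35/8, so the Y-coordinate is 1/4.
[XYW] = ½·(3·(-2−(-13/8)) + (-2)·(-13/8−(-3)) + (1/2)·(-3−(-2))) = ½·(-9/8 − 11/4 − 1/2) = -35/16, so the Z-coordinate is 1/8.
Check: 5/8 + 1/4 + 1/8 = 1.

(5/8, 1/4, 1/8)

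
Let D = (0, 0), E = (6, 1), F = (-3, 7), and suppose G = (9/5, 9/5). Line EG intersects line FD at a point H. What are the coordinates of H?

(-1, 7/3)

Barycentric coordinates of G with respect to DEF: (2/5, 2/5, 1/5).
On side FD the E-coordinate is zero; dropping G's E-weight 2/5 and renormalizing the remaining 1/5 : 2/5 gives weights 1/3, 2/3 on F, D.
H = (1/3)·(-3, 7) + (2/3)·(0, 0) = (-1, 7/3).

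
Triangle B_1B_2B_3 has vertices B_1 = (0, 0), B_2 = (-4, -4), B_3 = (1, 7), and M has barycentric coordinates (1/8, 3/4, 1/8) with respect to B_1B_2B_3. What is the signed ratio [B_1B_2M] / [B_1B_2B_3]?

The signed ratio [B_1B_2M]/[B_1B_2B_3] equals the barycentric coordinate of M at vertex B_3, which is 1/8.

1/8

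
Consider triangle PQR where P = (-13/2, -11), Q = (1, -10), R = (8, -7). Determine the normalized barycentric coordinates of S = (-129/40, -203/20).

(3/4, 1/20, 1/5)

Signed area of the reference triangle: [PQR] = ½·((-13/2)·(-10−(-7)) + 1·(-7−(-11)) + 8·(-11−(-10))) = ½·(39/2 + 4 − 8) = 31/4.
[SQR] = ½·((-129/40)·(-10−(-7)) + 1·(-7−(-203/20)) + 8·(-203/20−(-10))) = ½·(387/40 + 63/20 − 6/5) = 93/16, so the P-coordinate is (93/16)/(31/4) = 3/4.
[PSR] = ½·((-13/2)·(-203/20−(-7)) + (-129/40)·(-7−(-11)) + 8·(-11−(-203/20))) = ½·(819/40 − 129/10 − 34/5) = 31/80, so the Q-coordinate is 1/20.
[PQS] = ½·((-13/2)·(-10−(-203/20)) + 1·(-203/20−(-11)) + (-129/40)·(-11−(-10))) = ½·(-39/40 + 17/20 + 129/40) = 31/20, so the R-coordinate is 1/5.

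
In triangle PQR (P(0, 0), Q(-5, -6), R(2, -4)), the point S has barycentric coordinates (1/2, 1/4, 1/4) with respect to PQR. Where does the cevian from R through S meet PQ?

(-5/3, -2)

Line RS meets PQ where the R-coordinate vanishes; zeroing S's R-weight and renormalizing leaves P, Q-weights 1/2 : 1/4 → (2/3, 1/3).
So T = (2/3)·P + (1/3)·Q = (-5/3, -2).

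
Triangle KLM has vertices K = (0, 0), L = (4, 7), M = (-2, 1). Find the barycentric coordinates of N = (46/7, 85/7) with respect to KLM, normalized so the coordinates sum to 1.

(-6/7, 12/7, 1/7)

Signed area of the reference triangle: [KLM] = ½·(0·(7−1) + 4·(1−0) + (-2)·(0−7)) = ½·(0 + 4 + 14) = 9.
[NLM] = ½·((46/7)·(7−1) + 4·(1−(85/7)) + (-2)·(85/7−7)) = ½·(276/7 − 312/7 − 72/7) = -54/7, so the K-coordinate is (-54/7)/9 = -6/7.
[KNM] = ½·(0·(85/7−1) + (46/7)·(1−0) + (-2)·(0−(85/7))) = ½·(0 + 46/7 + 170/7) = 108/7, so the L-coordinate is 12/7.
[KLN] = ½·(0·(7−(85/7)) + 4·(85/7−0) + (46/7)·(0−7)) = ½·(0 + 340/7 − 46) = 9/7, so the M-coordinate is 1/7.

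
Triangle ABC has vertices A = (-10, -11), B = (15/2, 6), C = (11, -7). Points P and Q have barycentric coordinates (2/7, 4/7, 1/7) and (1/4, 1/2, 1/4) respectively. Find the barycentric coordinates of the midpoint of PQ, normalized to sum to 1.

Since both coordinate triples sum to 1, the midpoint's barycentrics are the componentwise average.
(2/7+1/4)/2 = 15/56; similarly 15/28 and 11/56.

(15/56, 15/28, 11/56)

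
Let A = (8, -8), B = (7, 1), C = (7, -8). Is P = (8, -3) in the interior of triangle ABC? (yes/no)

no

Barycentric coordinates of P: (1, 5/9, -5/9).
The three coordinates are positive, positive, negative; a point is interior exactly when all three are positive.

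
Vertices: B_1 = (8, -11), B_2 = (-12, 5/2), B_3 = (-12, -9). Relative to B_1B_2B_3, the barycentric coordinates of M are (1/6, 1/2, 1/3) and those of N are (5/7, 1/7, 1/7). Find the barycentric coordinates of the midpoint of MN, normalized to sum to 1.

Since both coordinate triples sum to 1, the midpoint's barycentrics are the componentwise average.
(1/6+5/7)/2 = 37/84; similarly 9/28 and 5/21.

(37/84, 9/28, 5/21)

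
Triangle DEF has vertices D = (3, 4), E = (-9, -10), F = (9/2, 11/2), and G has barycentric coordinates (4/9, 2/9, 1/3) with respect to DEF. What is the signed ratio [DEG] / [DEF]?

1/3

The signed ratio [DEG]/[DEF] equals the barycentric coordinate of G at vertex F, which is 1/3.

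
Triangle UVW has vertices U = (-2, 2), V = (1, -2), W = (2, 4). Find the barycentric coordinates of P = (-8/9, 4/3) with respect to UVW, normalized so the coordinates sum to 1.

Signed area of the reference triangle: [UVW] = ½·((-2)·(-2−4) + 1·(4−2) + 2·(2−(-2))) = ½·(12 + 2 + 8) = 11.
[PVW] = ½·((-8/9)·(-2−4) + 1·(4−(4/3)) + 2·(4/3−(-2))) = ½·(16/3 + 8/3 + 20/3) = 22/3, so the U-coordinate is (22/3)/11 = 2/3.
[UPW] = ½·((-2)·(4/3−4) + (-8/9)·(4−2) + 2·(2−(4/3))) = ½·(16/3 − 16/9 + 4/3) = 22/9, so the V-coordinate is 2/9.
[UVP] = ½·((-2)·(-2−(4/3)) + 1·(4/3−2) + (-8/9)·(2−(-2))) = ½·(20/3 − 2/3 − 32/9) = 11/9, so the W-coordinate is 1/9.
Check: 2/3 + 2/9 + 1/9 = 1.

(2/3, 2/9, 1/9)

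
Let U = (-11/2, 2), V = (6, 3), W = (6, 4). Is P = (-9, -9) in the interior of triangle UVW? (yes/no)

no

Barycentric coordinates of P: (30/23, 239/23, -246/23).
The three coordinates are positive, positive, negative; a point is interior exactly when all three are positive.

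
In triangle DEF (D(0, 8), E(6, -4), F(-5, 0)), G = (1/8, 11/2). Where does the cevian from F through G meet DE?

(6/7, 44/7)

Barycentric coordinates of G with respect to DEF: (3/4, 1/8, 1/8).
On side DE the F-coordinate is zero; dropping G's F-weight 1/8 and renormalizing the remaining 3/4 : 1/8 gives weights 6/7, 1/7 on D, E.
H = (6/7)·(0, 8) + (1/7)·(6, -4) = (6/7, 44/7).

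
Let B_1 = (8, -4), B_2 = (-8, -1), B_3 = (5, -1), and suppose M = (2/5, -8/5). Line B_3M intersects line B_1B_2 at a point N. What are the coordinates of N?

Barycentric coordinates of M with respect to B_1B_2B_3: (1/5, 2/5, 2/5).
On side B_1B_2 the B_3-coordinate is zero; dropping M's B_3-weight 2/5 and renormalizing the remaining 1/5 : 2/5 gives weights 1/3, 2/3 on B_1, B_2.
N = (1/3)·(8, -4) + (2/3)·(-8, -1) = (-8/3, -2).

(-8/3, -2)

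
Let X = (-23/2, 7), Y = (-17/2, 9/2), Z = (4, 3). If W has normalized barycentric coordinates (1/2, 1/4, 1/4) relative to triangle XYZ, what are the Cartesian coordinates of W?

W = (1/2)·X + (1/4)·Y + (1/4)·Z.
x-coordinate: (1/2)·(-23/2) + (1/4)·(-17/2) + (1/4)·4 = -55/8.
y-coordinate: (1/2)·7 + (1/4)·(9/2) + (1/4)·3 = 43/8.

(-55/8, 43/8)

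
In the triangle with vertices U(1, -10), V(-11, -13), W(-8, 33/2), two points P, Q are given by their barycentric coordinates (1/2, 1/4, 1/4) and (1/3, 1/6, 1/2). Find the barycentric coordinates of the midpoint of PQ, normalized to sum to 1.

Since both coordinate triples sum to 1, the midpoint's barycentrics are the componentwise average.
(1/2+1/3)/2 = 5/12; similarly 5/24 and 3/8.

(5/12, 5/24, 3/8)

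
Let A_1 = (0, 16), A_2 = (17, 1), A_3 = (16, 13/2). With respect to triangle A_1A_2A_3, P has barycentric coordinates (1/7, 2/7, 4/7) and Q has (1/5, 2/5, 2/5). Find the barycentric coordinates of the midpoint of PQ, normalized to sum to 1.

(6/35, 12/35, 17/35)

Since both coordinate triples sum to 1, the midpoint's barycentrics are the componentwise average.
(1/7+1/5)/2 = 6/35; similarly 12/35 and 17/35.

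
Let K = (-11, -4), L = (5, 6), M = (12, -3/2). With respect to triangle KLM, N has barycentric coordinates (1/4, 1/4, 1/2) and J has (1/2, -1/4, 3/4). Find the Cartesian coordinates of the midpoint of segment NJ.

Barycentric coordinates of the midpoint are the average: (3/8, 0, 5/8).
Converting: (3/8)·K + 0·L + (5/8)·M = (27/8, -39/16).

(27/8, -39/16)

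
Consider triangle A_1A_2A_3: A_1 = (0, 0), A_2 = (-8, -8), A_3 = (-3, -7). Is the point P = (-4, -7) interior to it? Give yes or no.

Barycentric coordinates of P: (1/32, 7/32, 3/4).
The three coordinates are positive, positive, positive; a point is interior exactly when all three are positive.

yes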